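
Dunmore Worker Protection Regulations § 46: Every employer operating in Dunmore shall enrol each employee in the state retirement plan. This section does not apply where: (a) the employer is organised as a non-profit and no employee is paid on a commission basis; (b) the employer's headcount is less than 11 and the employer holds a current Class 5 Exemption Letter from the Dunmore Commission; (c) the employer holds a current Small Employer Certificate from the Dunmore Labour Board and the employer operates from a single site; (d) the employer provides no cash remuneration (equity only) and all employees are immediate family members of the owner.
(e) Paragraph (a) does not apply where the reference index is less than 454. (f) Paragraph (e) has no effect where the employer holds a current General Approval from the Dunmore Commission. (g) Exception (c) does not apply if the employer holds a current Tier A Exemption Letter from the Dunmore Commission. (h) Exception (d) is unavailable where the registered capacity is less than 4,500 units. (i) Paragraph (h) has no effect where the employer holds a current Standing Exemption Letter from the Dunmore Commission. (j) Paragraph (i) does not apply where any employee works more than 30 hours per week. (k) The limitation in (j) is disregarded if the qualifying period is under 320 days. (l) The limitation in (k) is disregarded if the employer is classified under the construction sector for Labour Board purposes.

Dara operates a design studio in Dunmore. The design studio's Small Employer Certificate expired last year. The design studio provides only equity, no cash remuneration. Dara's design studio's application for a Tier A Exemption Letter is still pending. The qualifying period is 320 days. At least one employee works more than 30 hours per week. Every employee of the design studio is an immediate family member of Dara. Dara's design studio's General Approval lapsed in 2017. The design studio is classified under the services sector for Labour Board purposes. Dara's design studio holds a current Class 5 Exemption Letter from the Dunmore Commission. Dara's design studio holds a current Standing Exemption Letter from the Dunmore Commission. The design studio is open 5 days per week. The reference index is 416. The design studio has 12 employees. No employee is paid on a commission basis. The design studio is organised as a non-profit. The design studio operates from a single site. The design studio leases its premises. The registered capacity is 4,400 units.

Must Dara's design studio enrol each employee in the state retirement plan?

Exception (a): the employer is a non-profit; no employee is paid on commission — every condition holds. However, paragraphs (e)–(f) must be considered: (e) is engaged — the reference index is 416, less than the 454 limit. (f) does not operate here (the General Approval is not current), so (e) stands. So (a) is unavailable.
Exception (b) requires that the employer's headcount is less than 11; but the employer's headcount is 12, not less than 11, so (b) is unavailable.
Exception (c) does not apply: the Small Employer Certificate has expired.
Exception (d) is satisfied on its face — remuneration is equity-only; every employee is an immediate family member. However, paragraphs (h)–(l) must be considered: (h) operates against (d): the registered capacity is 4,400 units, less than the 4,500 units limit. (i) is triggered (a current Standing Exemption Letter is held), but is set aside by (j): (j) is triggered — at least one employee exceeds 30 hours/week. (k), which would lift (j), is not triggered — the qualifying period is 320 days, not under 320 days. Exception (d) does not apply.
No exception displaces § 46.

Yes — Dara's design studio must enrol each employee in the state retirement plan.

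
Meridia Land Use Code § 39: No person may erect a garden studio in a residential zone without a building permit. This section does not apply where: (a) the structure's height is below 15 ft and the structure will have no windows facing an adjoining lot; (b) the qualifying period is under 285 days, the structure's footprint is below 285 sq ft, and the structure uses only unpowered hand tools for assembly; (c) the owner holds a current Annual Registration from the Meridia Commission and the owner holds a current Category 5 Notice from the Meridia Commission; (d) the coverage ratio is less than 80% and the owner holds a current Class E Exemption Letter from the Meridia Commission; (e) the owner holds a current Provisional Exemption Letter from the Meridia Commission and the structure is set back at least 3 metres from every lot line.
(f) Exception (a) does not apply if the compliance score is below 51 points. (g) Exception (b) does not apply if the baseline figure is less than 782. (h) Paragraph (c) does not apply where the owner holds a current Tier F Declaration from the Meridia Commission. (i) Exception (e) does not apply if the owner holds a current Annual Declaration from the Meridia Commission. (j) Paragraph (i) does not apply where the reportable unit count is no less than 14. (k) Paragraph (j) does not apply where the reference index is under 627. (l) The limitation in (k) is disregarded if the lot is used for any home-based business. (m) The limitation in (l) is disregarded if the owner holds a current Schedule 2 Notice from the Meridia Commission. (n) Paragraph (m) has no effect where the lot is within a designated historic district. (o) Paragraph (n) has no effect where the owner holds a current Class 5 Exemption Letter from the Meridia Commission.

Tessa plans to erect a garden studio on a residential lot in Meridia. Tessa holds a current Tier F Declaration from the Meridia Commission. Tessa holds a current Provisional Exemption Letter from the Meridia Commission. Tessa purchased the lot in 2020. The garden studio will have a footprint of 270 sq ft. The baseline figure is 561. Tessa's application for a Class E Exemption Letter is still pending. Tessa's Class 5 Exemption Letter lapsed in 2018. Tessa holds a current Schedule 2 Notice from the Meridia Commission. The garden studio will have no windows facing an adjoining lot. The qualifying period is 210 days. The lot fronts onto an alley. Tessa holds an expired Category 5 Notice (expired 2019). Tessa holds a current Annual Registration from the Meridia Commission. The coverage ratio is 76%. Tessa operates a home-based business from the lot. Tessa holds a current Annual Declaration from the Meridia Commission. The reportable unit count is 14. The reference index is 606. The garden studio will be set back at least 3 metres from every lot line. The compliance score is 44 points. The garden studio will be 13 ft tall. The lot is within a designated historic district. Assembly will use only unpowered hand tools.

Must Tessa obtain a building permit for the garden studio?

No — exception (e) applies; Tessa does not need a building permit.

All of (a)'s requirements are met (the structure's height is 13 ft, below the 15 ft limit; no windows face an adjoining lot). Turning to paragraph (f): (f) operates — the compliance score is 44 points, below the 51 points limit. So (a) is unavailable.
Exception (b)'s conditions are all satisfied: the qualifying period is 210 days, under the 285 days limit; the structure's footprint is 270 sq ft, below the 285 sq ft limit; assembly uses only hand tools. But: (g) operates against (b): the baseline figure is 561, less than the 782 limit. (b) is therefore removed.
Exception (c) fails — there is no Category 5 Notice in force.
Exception (d) does not apply: the Class E Exemption Letter is not current.
Exception (e)'s conditions are all satisfied: a current Provisional Exemption Letter is held; the setback is at least 3 m on every side. Considering the limiting provisions: (i) is triggered (a current Annual Declaration is held), but is itself disapplied by (j): (j) operates against (i): the reportable unit count is 14, meeting the 14 threshold. (k) is engaged (the reference index is 606, under the 627 limit), but is itself disapplied by (l): (l) operates against (k): a home-based business operates on the lot. (m) would limit (l) — a current Schedule 2 Notice is held — but (n) sets (m) aside: (n) operates against (m): the lot is in a historic district. (o) is not triggered (the Class 5 Exemption Letter is not current), so (n) stands. (e) remains available.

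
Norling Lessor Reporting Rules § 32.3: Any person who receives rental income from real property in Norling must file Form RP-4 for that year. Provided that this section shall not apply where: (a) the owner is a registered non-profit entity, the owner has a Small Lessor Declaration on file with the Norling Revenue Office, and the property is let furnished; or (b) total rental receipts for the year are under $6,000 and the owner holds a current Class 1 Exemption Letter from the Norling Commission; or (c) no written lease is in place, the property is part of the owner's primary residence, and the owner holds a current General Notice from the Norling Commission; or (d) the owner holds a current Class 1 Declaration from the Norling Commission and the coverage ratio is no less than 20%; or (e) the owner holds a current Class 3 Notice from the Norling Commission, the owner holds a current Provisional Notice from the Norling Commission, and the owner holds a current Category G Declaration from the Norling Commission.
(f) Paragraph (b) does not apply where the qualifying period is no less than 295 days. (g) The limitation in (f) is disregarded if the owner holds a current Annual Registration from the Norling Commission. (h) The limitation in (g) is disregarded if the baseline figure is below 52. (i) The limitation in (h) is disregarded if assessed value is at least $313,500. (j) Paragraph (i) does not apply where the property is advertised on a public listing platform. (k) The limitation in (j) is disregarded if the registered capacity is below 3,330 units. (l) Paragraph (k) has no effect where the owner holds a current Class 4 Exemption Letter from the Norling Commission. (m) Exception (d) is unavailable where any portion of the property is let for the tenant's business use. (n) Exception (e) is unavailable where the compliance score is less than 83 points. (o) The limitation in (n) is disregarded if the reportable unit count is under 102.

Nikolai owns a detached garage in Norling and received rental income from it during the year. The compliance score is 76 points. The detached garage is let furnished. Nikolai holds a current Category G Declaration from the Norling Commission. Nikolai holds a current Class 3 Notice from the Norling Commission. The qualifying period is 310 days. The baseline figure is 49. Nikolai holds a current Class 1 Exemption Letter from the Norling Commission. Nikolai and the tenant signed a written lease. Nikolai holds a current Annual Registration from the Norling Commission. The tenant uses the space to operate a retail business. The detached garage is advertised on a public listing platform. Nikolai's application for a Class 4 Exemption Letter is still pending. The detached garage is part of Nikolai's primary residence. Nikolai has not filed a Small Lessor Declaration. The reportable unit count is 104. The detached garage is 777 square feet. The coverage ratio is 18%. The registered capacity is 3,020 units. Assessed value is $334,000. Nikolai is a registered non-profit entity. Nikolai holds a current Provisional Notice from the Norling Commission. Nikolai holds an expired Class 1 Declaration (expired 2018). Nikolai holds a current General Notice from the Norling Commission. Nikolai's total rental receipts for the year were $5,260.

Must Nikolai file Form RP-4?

No — exception (b) applies; Nikolai is not required to file Form RP-4.

Exception (a) requires that the owner has a Small Lessor Declaration on file with the Norling Revenue Office; but no Small Lessor Declaration is on file, so (a) is unavailable.
Exception (b)'s conditions are all satisfied: total rental receipts for the year are $5,260, under the $6,000 limit; a current Class 1 Exemption Letter is held. Under paragraphs (f)–(l): (f) would limit (b) — the qualifying period is 310 days, meeting the 295 days threshold — but (g) sets (f) aside: (g) applies — a current Annual Registration is held. (h) would limit (g) — the baseline figure is 49, below the 52 limit — but (i) sets (h) aside: (i) is triggered — assessed value is $334,000, meeting the $313,500 threshold. (j) is triggered (the property is publicly advertised), but is overridden by (k): (k) operates against (j): the registered capacity is 3,020 units, below the 3,330 units limit. (l), which would lift (k), is not triggered — there is no Class 4 Exemption Letter in force. (b) remains available.
Exception (c) fails — a written lease is in place.
Exception (d) does not apply: the Class 1 Declaration is not current.
Exception (e)'s conditions are all satisfied: a current Class 3 Notice is held; a current Provisional Notice is held; a current Category G Declaration is held. However, paragraphs (n)–(o) must be considered: (n) operates against (e): the compliance score is 76 points, less than the 83 points limit. (o) is not engaged (the reportable unit count is 104, not under 102), so (n) stands. Exception (e) does not apply.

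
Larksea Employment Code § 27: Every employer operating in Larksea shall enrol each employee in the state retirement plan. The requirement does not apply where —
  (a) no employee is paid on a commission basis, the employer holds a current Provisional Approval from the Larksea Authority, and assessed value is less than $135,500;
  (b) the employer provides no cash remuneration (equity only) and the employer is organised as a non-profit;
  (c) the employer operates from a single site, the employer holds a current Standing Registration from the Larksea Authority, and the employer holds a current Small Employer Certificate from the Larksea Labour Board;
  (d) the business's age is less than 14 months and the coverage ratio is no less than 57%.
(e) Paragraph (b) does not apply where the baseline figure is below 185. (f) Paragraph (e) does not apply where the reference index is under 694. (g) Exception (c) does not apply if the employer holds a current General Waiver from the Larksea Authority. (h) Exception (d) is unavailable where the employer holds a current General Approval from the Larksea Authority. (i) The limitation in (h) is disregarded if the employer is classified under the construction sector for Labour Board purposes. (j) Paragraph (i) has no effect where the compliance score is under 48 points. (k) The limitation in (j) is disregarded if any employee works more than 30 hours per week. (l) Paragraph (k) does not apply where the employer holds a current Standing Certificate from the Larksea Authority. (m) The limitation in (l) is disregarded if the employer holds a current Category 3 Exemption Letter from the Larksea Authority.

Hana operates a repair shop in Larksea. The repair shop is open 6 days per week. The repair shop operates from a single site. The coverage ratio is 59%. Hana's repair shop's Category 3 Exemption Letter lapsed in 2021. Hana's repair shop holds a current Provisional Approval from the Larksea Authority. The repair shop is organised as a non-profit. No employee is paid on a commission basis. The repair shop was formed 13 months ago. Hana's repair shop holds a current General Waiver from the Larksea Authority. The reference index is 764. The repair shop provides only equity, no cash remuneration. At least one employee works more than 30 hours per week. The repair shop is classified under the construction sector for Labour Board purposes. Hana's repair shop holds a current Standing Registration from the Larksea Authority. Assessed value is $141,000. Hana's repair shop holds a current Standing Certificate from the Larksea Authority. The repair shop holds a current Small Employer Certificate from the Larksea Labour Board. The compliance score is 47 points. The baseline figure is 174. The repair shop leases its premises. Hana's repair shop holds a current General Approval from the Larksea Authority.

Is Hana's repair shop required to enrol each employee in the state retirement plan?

Yes — Hana's repair shop must enrol each employee in the state retirement plan.

Exception (a) does not apply: assessed value is $141,000, not less than $135,500.
Exception (b)'s conditions are all satisfied: remuneration is equity-only; the employer is a non-profit. But applying paragraphs (e)–(f): (e) operates against (b): the baseline figure is 174, below the 185 limit. (f), which would lift (e), is not engaged — the reference index is 764, not under 694. Exception (b) does not apply.
Exception (c)'s conditions are all satisfied: the employer operates from a single site; a current Standing Registration is held; a current Small Employer Certificate is held. But: (g) is triggered — a current General Waiver is held. (c) is therefore removed.
Exception (d): the business's age is 13 months, less than the 14 months limit; the coverage ratio is 59%, meeting the 57% threshold — every condition holds. But applying paragraphs (h)–(m): (h) applies — a current General Approval is held. (i) is triggered (the repair shop is classified under the construction sector), but is set aside by (j): (j) operates — the compliance score is 47 points, under the 48 points limit. (k) is engaged (at least one employee exceeds 30 hours/week), but is overridden by (l): (l) operates against (k): a current Standing Certificate is held. (m) is inapplicable (there is no Category 3 Exemption Letter in force), so (l) stands. Exception (d) does not apply.
No exception displaces § 27.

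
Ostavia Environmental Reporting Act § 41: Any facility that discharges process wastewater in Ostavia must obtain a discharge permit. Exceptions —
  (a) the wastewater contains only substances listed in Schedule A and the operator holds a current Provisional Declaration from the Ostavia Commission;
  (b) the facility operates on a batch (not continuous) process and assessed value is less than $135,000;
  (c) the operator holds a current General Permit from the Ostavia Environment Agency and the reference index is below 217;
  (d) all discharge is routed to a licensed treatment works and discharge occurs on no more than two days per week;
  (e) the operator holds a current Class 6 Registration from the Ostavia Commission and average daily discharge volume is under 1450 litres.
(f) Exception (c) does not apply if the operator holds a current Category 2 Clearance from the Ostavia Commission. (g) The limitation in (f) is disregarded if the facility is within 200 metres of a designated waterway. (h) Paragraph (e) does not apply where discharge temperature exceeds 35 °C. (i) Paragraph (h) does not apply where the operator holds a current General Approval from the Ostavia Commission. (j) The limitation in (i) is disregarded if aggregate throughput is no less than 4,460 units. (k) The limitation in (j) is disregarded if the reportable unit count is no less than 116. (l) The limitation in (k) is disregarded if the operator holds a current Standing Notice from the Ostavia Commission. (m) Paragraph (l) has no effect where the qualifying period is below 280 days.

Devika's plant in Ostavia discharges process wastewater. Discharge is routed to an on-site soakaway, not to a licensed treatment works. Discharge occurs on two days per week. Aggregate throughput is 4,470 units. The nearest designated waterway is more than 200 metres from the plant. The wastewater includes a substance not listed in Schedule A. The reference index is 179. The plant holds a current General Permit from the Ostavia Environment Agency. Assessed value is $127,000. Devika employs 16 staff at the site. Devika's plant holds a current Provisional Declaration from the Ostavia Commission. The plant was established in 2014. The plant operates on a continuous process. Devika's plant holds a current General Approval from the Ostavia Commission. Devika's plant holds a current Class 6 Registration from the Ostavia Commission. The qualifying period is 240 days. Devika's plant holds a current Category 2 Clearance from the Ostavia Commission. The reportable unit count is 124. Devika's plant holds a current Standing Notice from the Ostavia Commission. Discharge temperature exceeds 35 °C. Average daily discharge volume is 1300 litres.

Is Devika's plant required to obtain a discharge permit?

No — exception (e) applies; Devika's plant is not required to obtain a discharge permit.

Exception (a) requires that the wastewater contains only substances listed in Schedule A; but the wastewater includes a non-Schedule-A substance, so (a) is unavailable.
Exception (b) does not apply: the facility operates on a continuous process.
Exception (c)'s conditions are all satisfied: a current General Permit is held; the reference index is 179, below the 217 limit. However, paragraphs (f)–(g) must be considered: (f) operates — a current Category 2 Clearance is held. (g) does not operate here (the plant is more than 200 m from any designated waterway), so (f) stands. So (c) is unavailable.
Exception (d) requires that all discharge is routed to a licensed treatment works; but discharge is not routed to a licensed treatment works, so (d) is unavailable.
Exception (e) is satisfied on its face — a current Class 6 Registration is held; average daily discharge volume is 1300 litres, under the 1450 litres limit. As to paragraphs (h)–(m): (h) is engaged (discharge temperature exceeds 35 °C), but is set aside by (i): (i) operates — a current General Approval is held. (j) would limit (i) — aggregate throughput is 4,470 units, meeting the 4,460 units threshold — but (k) sets (j) aside: (k) operates against (j): the reportable unit count is 124, meeting the 116 threshold. (l) is engaged (a current Standing Notice is held), but yields to (m): (m) operates against (l): the qualifying period is 240 days, below the 280 days limit. So (e) applies.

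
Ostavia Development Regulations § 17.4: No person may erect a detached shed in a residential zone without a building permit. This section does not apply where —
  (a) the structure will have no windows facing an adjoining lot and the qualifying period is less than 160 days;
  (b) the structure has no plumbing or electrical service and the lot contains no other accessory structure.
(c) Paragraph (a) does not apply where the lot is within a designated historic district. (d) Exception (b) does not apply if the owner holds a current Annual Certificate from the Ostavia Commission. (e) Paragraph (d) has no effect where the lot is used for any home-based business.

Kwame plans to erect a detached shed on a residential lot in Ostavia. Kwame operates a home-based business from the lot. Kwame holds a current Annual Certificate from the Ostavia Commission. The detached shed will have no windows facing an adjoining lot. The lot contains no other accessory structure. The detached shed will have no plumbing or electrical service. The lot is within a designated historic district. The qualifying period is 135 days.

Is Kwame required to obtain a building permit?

No — exception (b) applies; Kwame does not need a building permit.

Exception (a) is satisfied on its face — no windows face an adjoining lot; the qualifying period is 135 days, less than the 160 days limit. Turning to paragraph (c): (c) applies — the lot is in a historic district. (a) is therefore removed.
Exception (b)'s conditions are all satisfied: there is no plumbing or electrical service; the lot has no other accessory structure. As to paragraphs (d)–(e): (d) would limit (b) — a current Annual Certificate is held — but (e) sets (d) aside: (e) operates — a home-based business operates on the lot. So (b) applies.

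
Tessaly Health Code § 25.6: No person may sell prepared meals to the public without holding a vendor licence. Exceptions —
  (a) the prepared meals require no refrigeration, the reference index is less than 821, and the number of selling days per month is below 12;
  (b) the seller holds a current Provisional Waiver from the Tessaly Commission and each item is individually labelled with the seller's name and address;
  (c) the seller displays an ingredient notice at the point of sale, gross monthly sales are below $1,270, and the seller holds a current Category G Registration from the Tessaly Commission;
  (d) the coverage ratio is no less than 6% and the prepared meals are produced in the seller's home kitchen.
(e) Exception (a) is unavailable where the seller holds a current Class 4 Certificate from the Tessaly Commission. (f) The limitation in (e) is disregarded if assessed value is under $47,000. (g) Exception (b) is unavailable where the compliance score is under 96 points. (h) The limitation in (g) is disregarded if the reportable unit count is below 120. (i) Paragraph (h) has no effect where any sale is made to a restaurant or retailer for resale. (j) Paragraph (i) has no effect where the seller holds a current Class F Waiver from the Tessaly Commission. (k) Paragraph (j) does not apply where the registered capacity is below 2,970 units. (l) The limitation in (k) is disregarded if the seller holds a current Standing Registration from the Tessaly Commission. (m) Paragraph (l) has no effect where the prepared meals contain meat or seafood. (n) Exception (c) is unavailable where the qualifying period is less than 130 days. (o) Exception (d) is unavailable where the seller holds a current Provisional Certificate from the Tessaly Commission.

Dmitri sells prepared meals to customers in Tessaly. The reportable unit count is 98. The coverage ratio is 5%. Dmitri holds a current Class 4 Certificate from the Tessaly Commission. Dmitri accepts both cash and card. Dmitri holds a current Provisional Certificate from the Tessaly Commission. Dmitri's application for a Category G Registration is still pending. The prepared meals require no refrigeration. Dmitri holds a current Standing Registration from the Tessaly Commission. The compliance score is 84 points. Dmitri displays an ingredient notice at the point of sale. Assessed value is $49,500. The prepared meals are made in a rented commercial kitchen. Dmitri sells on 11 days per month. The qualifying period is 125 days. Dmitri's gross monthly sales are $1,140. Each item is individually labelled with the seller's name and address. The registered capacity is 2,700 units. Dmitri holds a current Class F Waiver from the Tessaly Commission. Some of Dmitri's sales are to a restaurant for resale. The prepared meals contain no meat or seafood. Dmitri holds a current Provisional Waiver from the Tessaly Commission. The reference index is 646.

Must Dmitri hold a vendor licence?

Exception (a) is satisfied on its face — the prepared meals are shelf-stable; the reference index is 646, less than the 821 limit; the number of selling days per month is 11, below the 12 limit. However, paragraphs (e)–(f) must be considered: (e) is triggered — a current Class 4 Certificate is held. (f) is not triggered (assessed value is $49,500, not under $47,000), so (e) stands. So (a) is unavailable.
All of (b)'s requirements are met (a current Provisional Waiver is held; items are individually labelled). As to paragraphs (g)–(m): (g) is triggered (the compliance score is 84 points, under the 96 points limit), but is itself disapplied by (h): (h) applies — the reportable unit count is 98, below the 120 limit. (i) would limit (h) — some sales are to a restaurant for resale — but (j) sets (i) aside: (j) operates against (i): a current Class F Waiver is held. (k) operates (the registered capacity is 2,700 units, below the 2,970 units limit), but yields to (l): (l) operates against (k): a current Standing Registration is held. (m) does not operate here (the prepared meals contain no meat or seafood), so (l) stands. Exception (b) stands.
Exception (c) does not apply: there is no Category G Registration in force.
Exception (d) does not apply: the coverage ratio is 5%, short of 6%.

No — exception (b) applies; Dmitri is not required to hold a vendor licence.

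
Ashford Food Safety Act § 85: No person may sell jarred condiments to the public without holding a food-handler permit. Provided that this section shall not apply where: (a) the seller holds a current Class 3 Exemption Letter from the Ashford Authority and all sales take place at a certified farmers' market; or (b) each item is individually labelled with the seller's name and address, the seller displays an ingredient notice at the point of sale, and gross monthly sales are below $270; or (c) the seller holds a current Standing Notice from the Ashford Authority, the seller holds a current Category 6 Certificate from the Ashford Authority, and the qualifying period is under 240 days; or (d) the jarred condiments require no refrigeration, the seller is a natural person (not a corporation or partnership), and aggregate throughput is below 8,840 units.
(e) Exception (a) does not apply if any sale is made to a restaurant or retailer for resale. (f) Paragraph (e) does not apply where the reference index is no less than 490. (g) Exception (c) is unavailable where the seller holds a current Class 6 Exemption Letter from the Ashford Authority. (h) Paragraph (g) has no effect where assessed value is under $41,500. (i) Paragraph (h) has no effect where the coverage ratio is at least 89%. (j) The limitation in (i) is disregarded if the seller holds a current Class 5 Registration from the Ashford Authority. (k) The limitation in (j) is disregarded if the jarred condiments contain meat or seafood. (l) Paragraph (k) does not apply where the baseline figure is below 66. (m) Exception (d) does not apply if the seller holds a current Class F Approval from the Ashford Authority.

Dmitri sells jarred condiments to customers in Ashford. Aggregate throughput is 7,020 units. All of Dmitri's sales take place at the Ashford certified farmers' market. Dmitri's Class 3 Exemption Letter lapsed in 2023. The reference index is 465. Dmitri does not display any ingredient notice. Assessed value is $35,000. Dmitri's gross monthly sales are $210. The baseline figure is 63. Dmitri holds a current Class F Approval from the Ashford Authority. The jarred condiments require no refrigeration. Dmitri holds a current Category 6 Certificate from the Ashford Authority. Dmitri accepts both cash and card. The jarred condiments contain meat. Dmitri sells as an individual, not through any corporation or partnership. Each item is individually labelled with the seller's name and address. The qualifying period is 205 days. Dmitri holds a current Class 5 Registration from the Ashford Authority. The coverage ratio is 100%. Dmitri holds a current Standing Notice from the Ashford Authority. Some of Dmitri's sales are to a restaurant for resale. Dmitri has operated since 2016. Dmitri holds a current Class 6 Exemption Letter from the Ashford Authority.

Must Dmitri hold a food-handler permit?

No — exception (c) applies; Dmitri is not required to hold a food-handler permit.

Exception (a) does not apply: there is no Class 3 Exemption Letter in force.
Exception (b) requires that the seller displays an ingredient notice at the point of sale; but no ingredient notice is displayed, so (b) is unavailable.
All of (c)'s requirements are met (a current Standing Notice is held; a current Category 6 Certificate is held; the qualifying period is 205 days, under the 240 days limit). As to paragraphs (g)–(l): (g) is triggered (a current Class 6 Exemption Letter is held), but is displaced by (h): (h) is engaged — assessed value is $35,000, under the $41,500 limit. (i) would limit (h) — the coverage ratio is 100%, meeting the 89% threshold — but (j) sets (i) aside: (j) is triggered — a current Class 5 Registration is held. (k) would limit (j) — the jarred condiments contain meat — but (l) sets (k) aside: (l) operates against (k): the baseline figure is 63, below the 66 limit. So (c) applies.
All of (d)'s requirements are met (the jarred condiments are shelf-stable; the seller is a natural person; aggregate throughput is 7,020 units, below the 8,840 units limit). However, paragraph (m) must be considered: (m) operates — a current Class F Approval is held. So (d) is unavailable.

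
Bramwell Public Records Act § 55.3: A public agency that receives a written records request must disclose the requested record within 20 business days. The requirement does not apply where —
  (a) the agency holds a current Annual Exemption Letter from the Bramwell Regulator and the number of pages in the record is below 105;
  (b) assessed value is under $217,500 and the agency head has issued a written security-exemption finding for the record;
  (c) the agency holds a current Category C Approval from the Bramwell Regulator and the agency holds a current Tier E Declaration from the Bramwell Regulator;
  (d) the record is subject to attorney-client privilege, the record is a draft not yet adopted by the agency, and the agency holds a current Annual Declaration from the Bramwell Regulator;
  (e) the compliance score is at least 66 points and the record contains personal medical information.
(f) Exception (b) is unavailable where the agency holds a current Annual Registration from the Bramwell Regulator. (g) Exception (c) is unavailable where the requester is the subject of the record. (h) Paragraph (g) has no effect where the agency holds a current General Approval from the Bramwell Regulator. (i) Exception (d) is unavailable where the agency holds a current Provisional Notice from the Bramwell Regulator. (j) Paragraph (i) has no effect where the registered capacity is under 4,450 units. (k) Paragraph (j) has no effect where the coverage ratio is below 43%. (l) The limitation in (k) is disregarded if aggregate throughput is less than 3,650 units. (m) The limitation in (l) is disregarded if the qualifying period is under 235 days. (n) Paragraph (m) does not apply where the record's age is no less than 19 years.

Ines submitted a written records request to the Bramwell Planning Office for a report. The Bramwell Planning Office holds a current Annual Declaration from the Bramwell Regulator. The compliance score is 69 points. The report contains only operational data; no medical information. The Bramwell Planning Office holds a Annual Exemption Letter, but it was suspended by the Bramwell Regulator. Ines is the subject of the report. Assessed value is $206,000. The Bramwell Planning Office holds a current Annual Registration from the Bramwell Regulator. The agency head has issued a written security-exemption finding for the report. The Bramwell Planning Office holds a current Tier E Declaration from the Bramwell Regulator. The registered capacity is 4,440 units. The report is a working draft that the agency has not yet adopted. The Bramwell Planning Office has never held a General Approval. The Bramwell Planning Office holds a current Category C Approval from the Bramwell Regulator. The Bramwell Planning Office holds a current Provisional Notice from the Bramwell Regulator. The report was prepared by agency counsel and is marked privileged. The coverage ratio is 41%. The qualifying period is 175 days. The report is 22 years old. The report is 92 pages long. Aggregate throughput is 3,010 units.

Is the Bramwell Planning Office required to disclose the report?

No — exception (d) applies; the Bramwell Planning Office is not required to disclose the report.

Exception (a) does not apply: there is no Annual Exemption Letter in force.
All of (b)'s requirements are met (assessed value is $206,000, under the $217,500 limit; a written security-exemption finding has been issued). But applying paragraph (f): (f) operates against (b): a current Annual Registration is held. Exception (b) does not apply.
Exception (c)'s conditions are all satisfied: a current Category C Approval is held; a current Tier E Declaration is held. Turning to paragraphs (g)–(h): (g) operates — Ines is the subject of the report. (h), which would lift (g), is not engaged — no current General Approval is held. (c) is therefore removed.
Exception (d): the report is privileged; the report is an unadopted draft; a current Annual Declaration is held — every condition holds. Considering the limiting provisions: (i) is engaged (a current Provisional Notice is held), but yields to (j): (j) operates against (i): the registered capacity is 4,440 units, under the 4,450 units limit. (k) operates (the coverage ratio is 41%, below the 43% limit), but is itself disapplied by (l): (l) operates against (k): aggregate throughput is 3,010 units, less than the 3,650 units limit. (m) operates (the qualifying period is 175 days, under the 235 days limit), but is displaced by (n): (n) applies — the record's age is 22 years, meeting the 19 years threshold. So (d) applies.
Exception (e) fails — the report contains only operational data.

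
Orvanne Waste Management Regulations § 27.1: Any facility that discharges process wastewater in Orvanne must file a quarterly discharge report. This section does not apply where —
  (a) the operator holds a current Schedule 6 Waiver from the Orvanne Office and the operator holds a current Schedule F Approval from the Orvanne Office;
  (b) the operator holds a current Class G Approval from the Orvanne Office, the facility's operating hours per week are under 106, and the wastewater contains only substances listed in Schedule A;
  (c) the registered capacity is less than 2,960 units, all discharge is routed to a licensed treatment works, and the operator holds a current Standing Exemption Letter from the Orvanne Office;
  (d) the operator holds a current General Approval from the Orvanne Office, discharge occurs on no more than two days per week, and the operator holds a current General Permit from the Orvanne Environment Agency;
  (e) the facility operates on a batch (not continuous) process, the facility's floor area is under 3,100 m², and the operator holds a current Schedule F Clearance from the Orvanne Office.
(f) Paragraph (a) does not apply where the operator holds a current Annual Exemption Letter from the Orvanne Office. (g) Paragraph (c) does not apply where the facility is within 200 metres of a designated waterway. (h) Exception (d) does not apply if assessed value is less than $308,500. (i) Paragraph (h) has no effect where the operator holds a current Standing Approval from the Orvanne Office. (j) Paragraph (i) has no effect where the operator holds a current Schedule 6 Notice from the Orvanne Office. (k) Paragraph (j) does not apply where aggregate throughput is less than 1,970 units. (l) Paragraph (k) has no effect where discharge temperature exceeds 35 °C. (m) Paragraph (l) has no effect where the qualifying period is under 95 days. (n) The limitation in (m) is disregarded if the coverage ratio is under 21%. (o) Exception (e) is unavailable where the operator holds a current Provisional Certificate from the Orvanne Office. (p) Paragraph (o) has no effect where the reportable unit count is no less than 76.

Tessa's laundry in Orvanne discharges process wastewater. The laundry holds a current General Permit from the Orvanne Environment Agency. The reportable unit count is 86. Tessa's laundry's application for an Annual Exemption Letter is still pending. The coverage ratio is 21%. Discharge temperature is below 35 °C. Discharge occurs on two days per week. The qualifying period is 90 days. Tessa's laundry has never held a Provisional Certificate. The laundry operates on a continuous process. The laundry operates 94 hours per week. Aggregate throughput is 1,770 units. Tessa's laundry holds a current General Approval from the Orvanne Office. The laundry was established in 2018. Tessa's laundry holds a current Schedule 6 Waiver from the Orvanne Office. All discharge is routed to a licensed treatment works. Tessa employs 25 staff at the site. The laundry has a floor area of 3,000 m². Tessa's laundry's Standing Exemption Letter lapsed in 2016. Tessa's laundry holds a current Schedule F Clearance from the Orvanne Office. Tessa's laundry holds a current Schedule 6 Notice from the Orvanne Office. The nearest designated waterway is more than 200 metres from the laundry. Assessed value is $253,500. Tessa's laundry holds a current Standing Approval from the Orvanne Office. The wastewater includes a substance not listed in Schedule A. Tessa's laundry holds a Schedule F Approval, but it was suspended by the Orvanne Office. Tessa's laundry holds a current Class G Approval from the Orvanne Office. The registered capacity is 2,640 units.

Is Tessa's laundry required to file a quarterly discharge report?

Exception (a) does not apply: no current Schedule F Approval is held.
Exception (b) does not apply: the wastewater includes a non-Schedule-A substance.
Exception (c) does not apply: no current Standing Exemption Letter is held.
Exception (d)'s conditions are all satisfied: a current General Approval is held; discharge occurs on no more than two days per week; a current General Permit is held. Under paragraphs (h)–(n): (h) is engaged (assessed value is $253,500, less than the $308,500 limit), but is set aside by (i): (i) is engaged — a current Standing Approval is held. (j) operates (a current Schedule 6 Notice is held), but is itself disapplied by (k): (k) operates against (j): aggregate throughput is 1,770 units, less than the 1,970 units limit. (l), which would lift (k), does not operate here — discharge temperature is below 35 °C. (d) remains available.
Exception (e) fails — the facility operates on a continuous process.

No — exception (d) applies; Tessa's laundry is not required to file a quarterly discharge report.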